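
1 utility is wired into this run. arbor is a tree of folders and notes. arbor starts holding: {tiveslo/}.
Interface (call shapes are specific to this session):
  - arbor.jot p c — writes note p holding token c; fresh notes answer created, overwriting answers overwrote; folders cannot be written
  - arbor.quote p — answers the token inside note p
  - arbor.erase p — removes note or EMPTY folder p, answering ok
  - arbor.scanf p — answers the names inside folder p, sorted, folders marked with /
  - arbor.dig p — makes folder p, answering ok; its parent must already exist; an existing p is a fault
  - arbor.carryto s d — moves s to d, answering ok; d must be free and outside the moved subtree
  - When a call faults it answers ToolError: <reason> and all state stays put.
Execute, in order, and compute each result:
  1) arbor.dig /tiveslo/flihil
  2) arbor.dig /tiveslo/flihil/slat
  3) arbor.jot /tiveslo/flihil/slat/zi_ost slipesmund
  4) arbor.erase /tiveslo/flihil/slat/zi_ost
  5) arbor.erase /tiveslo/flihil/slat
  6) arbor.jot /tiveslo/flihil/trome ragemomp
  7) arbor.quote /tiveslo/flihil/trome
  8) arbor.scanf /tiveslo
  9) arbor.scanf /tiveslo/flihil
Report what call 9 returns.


Answer: [trome]

Derivation:
I run arbor.dig passing p='/tiveslo/flihil', and observe ok.
Invoking arbor.dig passing p='/tiveslo/flihil/slat', and see ok.
Calling arbor.jot passing p='/tiveslo/flihil/slat/zi_ost', c='slipesmund', which returns created.
I use arbor.erase passing p='/tiveslo/flihil/slat/zi_ost', and see ok.
I use arbor.erase passing p='/tiveslo/flihil/slat', and observe ok.
Next I call arbor.jot passing p='/tiveslo/flihil/trome', c='ragemomp', and observe created.
I invoke arbor.quote passing p='/tiveslo/flihil/trome', which returns ragemomp.
I call arbor.scanf passing p='/tiveslo', and get [flihil/].
Then arbor.scanf passing p='/tiveslo/flihil', → [trome].


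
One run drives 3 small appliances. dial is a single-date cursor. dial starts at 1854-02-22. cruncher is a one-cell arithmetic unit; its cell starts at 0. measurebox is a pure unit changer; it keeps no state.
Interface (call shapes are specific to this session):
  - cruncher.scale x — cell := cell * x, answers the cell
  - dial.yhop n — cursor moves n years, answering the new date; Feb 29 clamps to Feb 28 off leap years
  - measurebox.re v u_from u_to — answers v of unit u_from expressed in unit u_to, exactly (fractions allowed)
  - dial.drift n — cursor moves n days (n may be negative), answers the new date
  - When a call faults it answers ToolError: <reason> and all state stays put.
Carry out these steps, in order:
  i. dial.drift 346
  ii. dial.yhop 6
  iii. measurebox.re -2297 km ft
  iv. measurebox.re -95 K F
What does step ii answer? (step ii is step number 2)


~$ dial.drift 346
= 1855-02-03
~$ dial.yhop 6
= 1861-02-03
~$ measurebox.re -2297 km ft
= -2871250000/381
~$ measurebox.re -95 K F
= -63067/100

Answer: 1861-02-03


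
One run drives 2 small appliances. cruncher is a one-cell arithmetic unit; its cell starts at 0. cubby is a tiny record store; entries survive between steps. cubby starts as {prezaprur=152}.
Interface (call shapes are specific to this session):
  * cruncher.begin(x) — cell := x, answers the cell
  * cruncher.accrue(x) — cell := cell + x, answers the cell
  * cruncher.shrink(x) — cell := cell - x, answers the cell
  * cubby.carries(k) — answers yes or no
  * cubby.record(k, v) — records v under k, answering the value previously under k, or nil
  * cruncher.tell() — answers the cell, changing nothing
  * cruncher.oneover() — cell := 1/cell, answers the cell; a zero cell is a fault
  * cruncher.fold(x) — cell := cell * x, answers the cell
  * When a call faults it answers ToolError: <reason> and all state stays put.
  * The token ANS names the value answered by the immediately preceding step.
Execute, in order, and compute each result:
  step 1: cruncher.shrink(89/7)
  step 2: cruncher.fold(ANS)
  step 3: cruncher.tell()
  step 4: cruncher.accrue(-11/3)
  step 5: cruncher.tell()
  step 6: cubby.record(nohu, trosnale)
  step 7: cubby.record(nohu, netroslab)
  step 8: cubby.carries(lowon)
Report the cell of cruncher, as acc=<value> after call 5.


→ shrink(89/7)
← -89/7
→ fold(ANS)
← 7921/49
→ tell()
← 7921/49
→ accrue(-11/3)
← 23224/147
→ tell()
← 23224/147
→ record(nohu, trosnale)
← nil
→ record(nohu, netroslab)
← trosnale
→ carries(lowon)
← no

Answer: acc=23224/147


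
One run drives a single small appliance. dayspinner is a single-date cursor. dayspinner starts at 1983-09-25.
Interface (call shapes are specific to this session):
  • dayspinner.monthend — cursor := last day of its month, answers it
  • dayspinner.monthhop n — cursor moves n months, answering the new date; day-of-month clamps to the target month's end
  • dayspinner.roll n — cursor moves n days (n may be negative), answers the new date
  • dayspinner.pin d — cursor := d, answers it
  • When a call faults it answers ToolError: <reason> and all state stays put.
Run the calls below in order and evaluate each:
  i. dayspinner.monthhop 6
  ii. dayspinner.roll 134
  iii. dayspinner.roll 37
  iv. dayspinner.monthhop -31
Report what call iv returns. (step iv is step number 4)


Answer: 1982-02-12

Derivation:
// monthhop(n='6') : 1984-03-25
// roll(n='134') : 1984-08-06
// roll(n='37') : 1984-09-12
// monthhop(n='-31') : 1982-02-12


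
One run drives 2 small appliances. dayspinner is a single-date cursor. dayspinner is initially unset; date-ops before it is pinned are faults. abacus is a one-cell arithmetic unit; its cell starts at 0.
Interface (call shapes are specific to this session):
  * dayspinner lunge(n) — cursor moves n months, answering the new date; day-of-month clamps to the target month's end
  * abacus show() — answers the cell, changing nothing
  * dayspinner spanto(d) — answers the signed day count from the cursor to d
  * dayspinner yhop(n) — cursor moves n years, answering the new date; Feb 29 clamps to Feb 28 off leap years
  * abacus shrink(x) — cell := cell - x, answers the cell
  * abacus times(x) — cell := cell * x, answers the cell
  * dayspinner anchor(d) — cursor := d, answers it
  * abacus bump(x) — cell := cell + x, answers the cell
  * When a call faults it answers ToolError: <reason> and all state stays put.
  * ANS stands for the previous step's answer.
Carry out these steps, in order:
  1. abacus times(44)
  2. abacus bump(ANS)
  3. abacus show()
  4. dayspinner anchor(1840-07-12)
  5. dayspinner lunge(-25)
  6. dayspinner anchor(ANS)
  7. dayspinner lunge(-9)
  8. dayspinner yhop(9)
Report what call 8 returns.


>>> abacus times x=44
:: 0
>>> abacus bump x=ANS
:: 0
>>> abacus show
:: 0
>>> dayspinner anchor d=1840-07-12
:: 1840-07-12
>>> dayspinner lunge n=-25
:: 1838-06-12
>>> dayspinner anchor d=ANS
:: 1838-06-12
>>> dayspinner lunge n=-9
:: 1837-09-12
>>> dayspinner yhop n=9
:: 1846-09-12

Answer: 1846-09-12


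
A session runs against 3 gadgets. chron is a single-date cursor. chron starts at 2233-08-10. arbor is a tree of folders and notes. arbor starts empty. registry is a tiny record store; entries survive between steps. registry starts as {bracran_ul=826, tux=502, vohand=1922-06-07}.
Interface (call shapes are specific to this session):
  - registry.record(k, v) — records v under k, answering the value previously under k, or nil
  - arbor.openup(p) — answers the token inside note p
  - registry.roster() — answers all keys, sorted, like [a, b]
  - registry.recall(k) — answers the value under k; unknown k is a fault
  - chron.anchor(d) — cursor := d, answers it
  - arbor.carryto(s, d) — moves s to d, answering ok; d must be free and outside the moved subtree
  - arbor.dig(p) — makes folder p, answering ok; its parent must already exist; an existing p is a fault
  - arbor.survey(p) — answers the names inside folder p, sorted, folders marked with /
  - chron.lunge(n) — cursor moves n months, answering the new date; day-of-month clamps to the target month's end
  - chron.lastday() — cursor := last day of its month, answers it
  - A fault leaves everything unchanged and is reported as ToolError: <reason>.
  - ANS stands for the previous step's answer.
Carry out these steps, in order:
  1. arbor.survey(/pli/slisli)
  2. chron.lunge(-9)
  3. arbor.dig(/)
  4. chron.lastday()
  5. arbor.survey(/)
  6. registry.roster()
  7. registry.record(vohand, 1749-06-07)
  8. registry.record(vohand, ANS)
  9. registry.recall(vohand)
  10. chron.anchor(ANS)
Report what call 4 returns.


I use arbor.survey on /pli/slisli, yielding ToolError: not found.
Next I call chron.lunge on -9, → 2232-11-10.
I try arbor.dig on /, yielding ToolError: exists.
I run chron.lastday(), — result: 2232-11-30.
I call arbor.survey on /, which returns [].
I call registry.roster, and see [bracran_ul, tux, vohand].
I invoke registry.record on vohand, 1749-06-07, → 1922-06-07.
Next I call registry.record on vohand, ANS, giving 1749-06-07.
I run registry.recall on vohand, → 1922-06-07.
Calling chron.anchor on ANS, — result: 1922-06-07.

Answer: 2232-11-30


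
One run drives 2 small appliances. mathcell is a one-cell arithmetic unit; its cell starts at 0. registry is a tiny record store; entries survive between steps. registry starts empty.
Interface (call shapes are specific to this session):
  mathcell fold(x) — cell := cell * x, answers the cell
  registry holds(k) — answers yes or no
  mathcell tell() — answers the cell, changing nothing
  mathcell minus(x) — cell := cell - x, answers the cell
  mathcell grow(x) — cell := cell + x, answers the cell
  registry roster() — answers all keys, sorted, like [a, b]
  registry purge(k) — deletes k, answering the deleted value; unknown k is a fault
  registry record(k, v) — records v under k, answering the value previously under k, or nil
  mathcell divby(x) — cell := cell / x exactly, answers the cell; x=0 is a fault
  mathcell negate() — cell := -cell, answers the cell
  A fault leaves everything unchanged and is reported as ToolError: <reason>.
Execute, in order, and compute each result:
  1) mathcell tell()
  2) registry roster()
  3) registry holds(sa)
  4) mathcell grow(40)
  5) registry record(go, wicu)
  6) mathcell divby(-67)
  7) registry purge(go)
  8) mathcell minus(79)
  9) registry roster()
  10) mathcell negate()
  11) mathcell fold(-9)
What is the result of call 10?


-- mathcell tell() -> 0
-- registry roster() -> []
-- registry holds(k: sa) -> no
-- mathcell grow(x: 40) -> 40
-- registry record(k: go, v: wicu) -> nil
-- mathcell divby(x: -67) -> -40/67
-- registry purge(k: go) -> wicu
-- mathcell minus(x: 79) -> -5333/67
-- registry roster() -> []
-- mathcell negate() -> 5333/67
-- mathcell fold(x: -9) -> -47997/67

Answer: 5333/67


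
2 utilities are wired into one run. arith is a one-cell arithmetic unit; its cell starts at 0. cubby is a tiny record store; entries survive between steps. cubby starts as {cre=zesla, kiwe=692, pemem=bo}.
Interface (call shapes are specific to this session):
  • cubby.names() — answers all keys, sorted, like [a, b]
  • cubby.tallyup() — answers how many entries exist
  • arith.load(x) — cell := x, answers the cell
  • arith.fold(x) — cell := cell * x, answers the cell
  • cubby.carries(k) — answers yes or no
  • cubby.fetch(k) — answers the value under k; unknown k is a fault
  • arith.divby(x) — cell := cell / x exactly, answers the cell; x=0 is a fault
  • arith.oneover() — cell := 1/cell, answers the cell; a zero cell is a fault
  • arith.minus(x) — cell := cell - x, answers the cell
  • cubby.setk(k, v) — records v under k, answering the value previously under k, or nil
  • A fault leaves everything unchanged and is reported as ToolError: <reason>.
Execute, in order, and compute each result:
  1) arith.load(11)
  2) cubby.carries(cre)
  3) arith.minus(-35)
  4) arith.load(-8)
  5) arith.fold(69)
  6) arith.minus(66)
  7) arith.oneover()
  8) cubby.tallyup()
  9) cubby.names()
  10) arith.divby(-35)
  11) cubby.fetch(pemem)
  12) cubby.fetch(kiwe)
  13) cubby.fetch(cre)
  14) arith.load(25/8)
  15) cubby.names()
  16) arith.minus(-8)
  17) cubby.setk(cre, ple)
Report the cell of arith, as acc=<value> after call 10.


Answer: acc=1/21630

Derivation:
I run load using x: 11, and get 11.
Then carries using k: cre, and see yes.
I call minus using x: -35, and see 46.
Next I call load using x: -8, yielding -8.
I use fold using x: 69, and observe -552.
I call minus using x: 66, → -618.
Using oneover: -1/618.
I use tallyup(), and see 3.
I call names, and observe [cre, kiwe, pemem].
I call divby using x: -35, — result: 1/21630.
Now I run fetch using k: pemem, yielding bo.
Now I run fetch using k: kiwe: 692.
I use fetch using k: cre, and observe zesla.
I call load using x: 25/8, and get 25/8.
I invoke names(), yielding [cre, kiwe, pemem].
I invoke minus using x: -8: 89/8.
Then setk using k: cre, v: ple, and see zesla.


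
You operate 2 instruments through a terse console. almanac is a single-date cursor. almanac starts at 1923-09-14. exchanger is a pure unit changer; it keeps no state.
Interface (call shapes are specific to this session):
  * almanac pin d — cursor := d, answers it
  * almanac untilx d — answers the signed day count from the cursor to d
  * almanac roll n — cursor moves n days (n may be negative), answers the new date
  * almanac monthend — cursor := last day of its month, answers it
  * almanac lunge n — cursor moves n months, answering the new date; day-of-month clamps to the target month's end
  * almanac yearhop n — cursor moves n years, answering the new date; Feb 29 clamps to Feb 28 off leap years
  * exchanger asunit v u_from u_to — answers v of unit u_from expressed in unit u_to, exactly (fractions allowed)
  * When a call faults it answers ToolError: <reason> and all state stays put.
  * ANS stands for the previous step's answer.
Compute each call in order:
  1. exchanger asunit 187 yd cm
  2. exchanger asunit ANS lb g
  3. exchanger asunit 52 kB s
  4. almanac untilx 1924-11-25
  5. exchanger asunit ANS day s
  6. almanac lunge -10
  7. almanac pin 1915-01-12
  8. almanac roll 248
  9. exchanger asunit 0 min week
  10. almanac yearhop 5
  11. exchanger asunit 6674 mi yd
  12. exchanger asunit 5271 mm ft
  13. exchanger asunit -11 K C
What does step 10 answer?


Using exchanger asunit on v→187, u_from→yd, u_to→cm, which returns 427482/25.
Using exchanger asunit on v→ANS, u_from→lb, u_to→g: 9695128675617/1250000.
Using exchanger asunit on v→52, u_from→kB, u_to→s: ToolError: incompatible units.
Calling almanac untilx on d→1924-11-25, and observe 438.
I run exchanger asunit on v→ANS, u_from→day, u_to→s, which returns 37843200.
I use almanac lunge on n→-10, and get 1922-11-14.
Next I call almanac pin on d→1915-01-12, and observe 1915-01-12.
Invoking almanac roll on n→248, giving 1915-09-17.
Invoking exchanger asunit on v→0, u_from→min, u_to→week: 0.
Now I run almanac yearhop on n→5, which returns 1920-09-17.
I run exchanger asunit on v→6674, u_from→mi, u_to→yd, giving 11746240.
I call exchanger asunit on v→5271, u_from→mm, u_to→ft, and get 8785/508.
Then exchanger asunit on v→-11, u_from→K, u_to→C, and see -5683/20.

Answer: 1920-09-17


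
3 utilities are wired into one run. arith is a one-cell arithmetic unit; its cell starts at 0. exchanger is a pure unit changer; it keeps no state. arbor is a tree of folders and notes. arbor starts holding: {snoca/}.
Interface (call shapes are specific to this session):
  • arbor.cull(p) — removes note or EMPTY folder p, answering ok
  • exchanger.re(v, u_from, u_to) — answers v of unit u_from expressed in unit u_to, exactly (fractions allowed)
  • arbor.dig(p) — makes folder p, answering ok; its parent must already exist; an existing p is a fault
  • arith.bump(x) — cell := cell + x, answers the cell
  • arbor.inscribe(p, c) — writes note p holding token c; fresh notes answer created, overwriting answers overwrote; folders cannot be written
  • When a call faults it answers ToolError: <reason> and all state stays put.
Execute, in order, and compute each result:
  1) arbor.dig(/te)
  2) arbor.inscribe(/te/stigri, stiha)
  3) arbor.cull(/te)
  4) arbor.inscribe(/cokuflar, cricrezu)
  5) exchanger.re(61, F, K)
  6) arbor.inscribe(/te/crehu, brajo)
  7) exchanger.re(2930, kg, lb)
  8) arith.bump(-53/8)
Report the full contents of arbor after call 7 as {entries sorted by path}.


Answer: {cokuflar=cricrezu, snoca/, te/, te/crehu=brajo, te/stigri=stiha}

Derivation:
→ arbor.dig(p=/te)
← ok
→ arbor.inscribe(p=/te/stigri, c=stiha)
← created
→ arbor.cull(p=/te)
← ToolError: not empty
→ arbor.inscribe(p=/cokuflar, c=cricrezu)
← created
→ exchanger.re(v=61, u_from=F, u_to=K)
← 52067/180
→ arbor.inscribe(p=/te/crehu, c=brajo)
← created
→ exchanger.re(v=2930, u_from=kg, u_to=lb)
← 293000000000/45359237
→ arith.bump(x=-53/8)
← -53/8


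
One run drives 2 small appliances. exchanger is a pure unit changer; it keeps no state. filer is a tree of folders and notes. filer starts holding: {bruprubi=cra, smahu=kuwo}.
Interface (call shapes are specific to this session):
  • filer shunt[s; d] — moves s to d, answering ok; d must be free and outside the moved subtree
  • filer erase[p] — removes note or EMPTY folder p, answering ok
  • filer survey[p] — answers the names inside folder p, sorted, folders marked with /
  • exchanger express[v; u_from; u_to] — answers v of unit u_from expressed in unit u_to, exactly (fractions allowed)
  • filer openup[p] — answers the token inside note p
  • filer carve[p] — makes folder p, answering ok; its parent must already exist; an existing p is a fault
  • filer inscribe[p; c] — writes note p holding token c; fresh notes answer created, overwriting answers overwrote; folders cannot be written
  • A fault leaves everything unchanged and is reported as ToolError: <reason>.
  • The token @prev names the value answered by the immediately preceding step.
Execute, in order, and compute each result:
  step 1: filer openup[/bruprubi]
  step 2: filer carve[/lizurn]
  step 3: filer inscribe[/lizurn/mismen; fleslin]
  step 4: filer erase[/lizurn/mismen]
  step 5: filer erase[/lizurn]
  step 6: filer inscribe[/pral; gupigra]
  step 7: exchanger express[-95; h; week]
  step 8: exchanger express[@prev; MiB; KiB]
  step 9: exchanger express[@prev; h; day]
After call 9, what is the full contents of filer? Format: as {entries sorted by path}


;; filer openup(p→/bruprubi) : cra
;; filer carve(p→/lizurn) : ok
;; filer inscribe(p→/lizurn/mismen, c→fleslin) : created
;; filer erase(p→/lizurn/mismen) : ok
;; filer erase(p→/lizurn) : ok
;; filer inscribe(p→/pral, c→gupigra) : created
;; exchanger express(v→-95, u_from→h, u_to→week) : -95/168
;; exchanger express(v→@prev, u_from→MiB, u_to→KiB) : -12160/21
;; exchanger express(v→@prev, u_from→h, u_to→day) : -1520/63

Answer: {bruprubi=cra, pral=gupigra, smahu=kuwo}


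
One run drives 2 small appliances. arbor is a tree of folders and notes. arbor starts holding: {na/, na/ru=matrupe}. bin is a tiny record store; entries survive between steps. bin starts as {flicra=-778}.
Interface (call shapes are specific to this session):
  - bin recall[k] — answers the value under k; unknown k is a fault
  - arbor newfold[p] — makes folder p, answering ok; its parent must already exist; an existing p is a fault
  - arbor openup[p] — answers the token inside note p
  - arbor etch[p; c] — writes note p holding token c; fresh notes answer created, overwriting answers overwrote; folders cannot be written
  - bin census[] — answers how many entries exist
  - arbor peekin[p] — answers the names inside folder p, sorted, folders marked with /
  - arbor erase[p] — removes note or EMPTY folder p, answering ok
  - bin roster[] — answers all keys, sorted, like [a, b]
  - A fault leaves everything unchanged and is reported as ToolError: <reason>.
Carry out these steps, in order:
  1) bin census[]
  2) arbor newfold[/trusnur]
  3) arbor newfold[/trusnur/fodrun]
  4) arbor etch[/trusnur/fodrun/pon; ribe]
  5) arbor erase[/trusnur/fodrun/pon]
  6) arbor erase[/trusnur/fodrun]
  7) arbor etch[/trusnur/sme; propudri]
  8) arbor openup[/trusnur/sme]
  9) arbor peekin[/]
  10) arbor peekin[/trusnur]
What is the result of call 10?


Answer: [sme]

Derivation:
>>> bin census
  1
>>> arbor newfold p='/trusnur'
  ok
>>> arbor newfold p='/trusnur/fodrun'
  ok
>>> arbor etch p='/trusnur/fodrun/pon' c='ribe'
  created
>>> arbor erase p='/trusnur/fodrun/pon'
  ok
>>> arbor erase p='/trusnur/fodrun'
  ok
>>> arbor etch p='/trusnur/sme' c='propudri'
  created
>>> arbor openup p='/trusnur/sme'
  propudri
>>> arbor peekin p='/'
  [na/, trusnur/]
>>> arbor peekin p='/trusnur'
  [sme]


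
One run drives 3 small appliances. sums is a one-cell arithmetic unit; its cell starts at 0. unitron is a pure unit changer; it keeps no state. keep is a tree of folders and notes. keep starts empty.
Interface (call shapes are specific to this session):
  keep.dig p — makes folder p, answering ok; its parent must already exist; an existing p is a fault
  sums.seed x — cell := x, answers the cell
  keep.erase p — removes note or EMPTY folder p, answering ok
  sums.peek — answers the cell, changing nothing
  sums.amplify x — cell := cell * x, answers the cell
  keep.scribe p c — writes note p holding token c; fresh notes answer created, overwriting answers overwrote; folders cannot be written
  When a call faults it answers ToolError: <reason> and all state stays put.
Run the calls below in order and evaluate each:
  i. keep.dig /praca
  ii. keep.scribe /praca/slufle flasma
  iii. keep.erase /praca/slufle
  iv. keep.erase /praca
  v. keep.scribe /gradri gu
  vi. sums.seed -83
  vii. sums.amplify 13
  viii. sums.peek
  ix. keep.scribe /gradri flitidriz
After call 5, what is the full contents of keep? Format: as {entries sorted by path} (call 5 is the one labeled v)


Answer: {gradri=gu}

Derivation:
>> keep.dig(p: /praca)
<< ok
>> keep.scribe(p: /praca/slufle, c: flasma)
<< created
>> keep.erase(p: /praca/slufle)
<< ok
>> keep.erase(p: /praca)
<< ok
>> keep.scribe(p: /gradri, c: gu)
<< created
>> sums.seed(x: -83)
<< -83
>> sums.amplify(x: 13)
<< -1079
>> sums.peek()
<< -1079
>> keep.scribe(p: /gradri, c: flitidriz)
<< overwrote


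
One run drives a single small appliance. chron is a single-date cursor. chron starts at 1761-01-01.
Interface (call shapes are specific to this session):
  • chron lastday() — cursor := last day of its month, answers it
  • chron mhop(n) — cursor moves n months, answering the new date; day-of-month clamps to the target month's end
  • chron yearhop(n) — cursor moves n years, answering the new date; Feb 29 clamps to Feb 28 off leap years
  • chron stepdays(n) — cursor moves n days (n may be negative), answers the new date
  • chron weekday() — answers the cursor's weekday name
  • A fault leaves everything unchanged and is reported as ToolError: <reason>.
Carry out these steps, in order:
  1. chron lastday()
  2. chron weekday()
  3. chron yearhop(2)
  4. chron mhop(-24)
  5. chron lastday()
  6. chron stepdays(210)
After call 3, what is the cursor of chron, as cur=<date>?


>>> chron lastday
  1761-01-31
>>> chron weekday
  Saturday
>>> chron yearhop 2
  1763-01-31
>>> chron mhop -24
  1761-01-31
>>> chron lastday
  1761-01-31
>>> chron stepdays 210
  1761-08-29

Answer: cur=1763-01-31


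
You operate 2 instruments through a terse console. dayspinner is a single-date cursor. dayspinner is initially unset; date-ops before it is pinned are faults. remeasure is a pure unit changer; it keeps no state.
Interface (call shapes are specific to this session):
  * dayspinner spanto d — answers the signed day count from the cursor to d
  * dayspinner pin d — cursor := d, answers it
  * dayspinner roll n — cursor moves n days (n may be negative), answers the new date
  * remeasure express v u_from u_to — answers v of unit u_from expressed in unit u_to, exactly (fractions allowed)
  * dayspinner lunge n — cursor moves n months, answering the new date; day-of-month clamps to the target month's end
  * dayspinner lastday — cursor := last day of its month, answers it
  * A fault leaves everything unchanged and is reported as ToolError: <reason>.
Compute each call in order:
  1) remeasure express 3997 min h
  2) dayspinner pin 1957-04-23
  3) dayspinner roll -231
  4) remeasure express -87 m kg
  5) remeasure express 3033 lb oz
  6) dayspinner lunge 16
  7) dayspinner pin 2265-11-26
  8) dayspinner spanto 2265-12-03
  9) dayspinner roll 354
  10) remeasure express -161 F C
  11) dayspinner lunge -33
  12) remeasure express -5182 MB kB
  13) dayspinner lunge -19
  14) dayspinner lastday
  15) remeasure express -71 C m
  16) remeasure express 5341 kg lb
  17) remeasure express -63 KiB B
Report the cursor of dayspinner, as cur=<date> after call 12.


;; 1. remeasure express(v=3997, u_from=min, u_to=h) == 3997/60
;; 2. dayspinner pin(d=1957-04-23) == 1957-04-23
;; 3. dayspinner roll(n=-231) == 1956-09-04
;; 4. remeasure express(v=-87, u_from=m, u_to=kg) == ToolError: incompatible units
;; 5. remeasure express(v=3033, u_from=lb, u_to=oz) == 48528
;; 6. dayspinner lunge(n=16) == 1958-01-04
;; 7. dayspinner pin(d=2265-11-26) == 2265-11-26
;; 8. dayspinner spanto(d=2265-12-03) == 7
;; 9. dayspinner roll(n=354) == 2266-11-15
;; 10. remeasure express(v=-161, u_from=F, u_to=C) == -965/9
;; 11. dayspinner lunge(n=-33) == 2264-02-15
;; 12. remeasure express(v=-5182, u_from=MB, u_to=kB) == -5182000
;; 13. dayspinner lunge(n=-19) == 2262-07-15
;; 14. dayspinner lastday() == 2262-07-31
;; 15. remeasure express(v=-71, u_from=C, u_to=m) == ToolError: incompatible units
;; 16. remeasure express(v=5341, u_from=kg, u_to=lb) == 76300000000/6479891
;; 17. remeasure express(v=-63, u_from=KiB, u_to=B) == -64512

Answer: cur=2264-02-15


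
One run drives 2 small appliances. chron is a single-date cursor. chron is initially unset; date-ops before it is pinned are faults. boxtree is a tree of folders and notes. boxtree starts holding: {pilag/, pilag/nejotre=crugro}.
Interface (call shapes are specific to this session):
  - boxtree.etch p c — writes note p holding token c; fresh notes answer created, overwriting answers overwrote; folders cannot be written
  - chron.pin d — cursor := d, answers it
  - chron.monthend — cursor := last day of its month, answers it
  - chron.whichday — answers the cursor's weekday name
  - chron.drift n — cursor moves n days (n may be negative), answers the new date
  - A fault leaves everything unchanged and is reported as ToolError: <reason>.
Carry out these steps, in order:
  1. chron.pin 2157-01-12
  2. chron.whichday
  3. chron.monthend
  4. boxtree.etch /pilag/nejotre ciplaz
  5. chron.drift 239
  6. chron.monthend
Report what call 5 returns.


~$ chron.pin d: 2157-01-12
:: 2157-01-12
~$ chron.whichday
:: Wednesday
~$ chron.monthend
:: 2157-01-31
~$ boxtree.etch p: /pilag/nejotre c: ciplaz
:: overwrote
~$ chron.drift n: 239
:: 2157-09-27
~$ chron.monthend
:: 2157-09-30

Answer: 2157-09-27


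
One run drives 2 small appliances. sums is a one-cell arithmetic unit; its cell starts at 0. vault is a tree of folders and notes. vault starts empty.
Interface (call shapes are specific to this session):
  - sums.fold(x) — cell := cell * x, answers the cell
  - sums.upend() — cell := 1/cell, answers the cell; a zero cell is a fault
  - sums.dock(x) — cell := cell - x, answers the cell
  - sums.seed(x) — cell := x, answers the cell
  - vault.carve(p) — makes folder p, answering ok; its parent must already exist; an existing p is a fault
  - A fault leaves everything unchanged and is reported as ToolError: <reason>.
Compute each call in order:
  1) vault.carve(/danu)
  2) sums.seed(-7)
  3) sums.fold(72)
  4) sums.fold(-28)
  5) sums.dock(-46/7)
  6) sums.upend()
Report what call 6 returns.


Answer: 7/98830

Derivation:
I invoke vault.carve on /danu, giving ok.
I run sums.seed on -7, and observe -7.
I call sums.fold on 72: -504.
Using sums.fold on -28, yielding 14112.
I try sums.dock on -46/7, → 98830/7.
I invoke sums.upend, — result: 7/98830.


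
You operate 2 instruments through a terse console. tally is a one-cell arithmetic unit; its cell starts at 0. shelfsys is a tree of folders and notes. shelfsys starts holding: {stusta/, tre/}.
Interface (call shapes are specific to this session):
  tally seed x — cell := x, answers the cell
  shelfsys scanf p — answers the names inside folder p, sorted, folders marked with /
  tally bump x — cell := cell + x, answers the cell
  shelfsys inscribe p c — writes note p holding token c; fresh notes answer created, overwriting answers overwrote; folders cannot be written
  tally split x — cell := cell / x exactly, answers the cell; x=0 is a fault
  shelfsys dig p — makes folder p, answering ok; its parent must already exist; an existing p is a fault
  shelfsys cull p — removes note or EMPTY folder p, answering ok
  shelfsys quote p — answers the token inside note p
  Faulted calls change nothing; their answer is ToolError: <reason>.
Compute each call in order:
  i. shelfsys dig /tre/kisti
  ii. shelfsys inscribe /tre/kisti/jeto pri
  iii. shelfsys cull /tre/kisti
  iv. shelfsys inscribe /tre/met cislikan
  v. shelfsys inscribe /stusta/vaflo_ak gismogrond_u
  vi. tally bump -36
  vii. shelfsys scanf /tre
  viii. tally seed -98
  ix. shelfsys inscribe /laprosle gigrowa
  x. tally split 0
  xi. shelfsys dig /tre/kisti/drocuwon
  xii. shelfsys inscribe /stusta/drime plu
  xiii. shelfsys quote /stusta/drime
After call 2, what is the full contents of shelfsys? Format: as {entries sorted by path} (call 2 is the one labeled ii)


Answer: {stusta/, tre/, tre/kisti/, tre/kisti/jeto=pri}

Derivation:
;; shelfsys dig(p=/tre/kisti) -> ok
;; shelfsys inscribe(p=/tre/kisti/jeto, c=pri) -> created
;; shelfsys cull(p=/tre/kisti) -> ToolError: not empty
;; shelfsys inscribe(p=/tre/met, c=cislikan) -> created
;; shelfsys inscribe(p=/stusta/vaflo_ak, c=gismogrond_u) -> created
;; tally bump(x=-36) -> -36
;; shelfsys scanf(p=/tre) -> [kisti/, met]
;; tally seed(x=-98) -> -98
;; shelfsys inscribe(p=/laprosle, c=gigrowa) -> created
;; tally split(x=0) -> ToolError: division by zero
;; shelfsys dig(p=/tre/kisti/drocuwon) -> ok
;; shelfsys inscribe(p=/stusta/drime, c=plu) -> created
;; shelfsys quote(p=/stusta/drime) -> plu


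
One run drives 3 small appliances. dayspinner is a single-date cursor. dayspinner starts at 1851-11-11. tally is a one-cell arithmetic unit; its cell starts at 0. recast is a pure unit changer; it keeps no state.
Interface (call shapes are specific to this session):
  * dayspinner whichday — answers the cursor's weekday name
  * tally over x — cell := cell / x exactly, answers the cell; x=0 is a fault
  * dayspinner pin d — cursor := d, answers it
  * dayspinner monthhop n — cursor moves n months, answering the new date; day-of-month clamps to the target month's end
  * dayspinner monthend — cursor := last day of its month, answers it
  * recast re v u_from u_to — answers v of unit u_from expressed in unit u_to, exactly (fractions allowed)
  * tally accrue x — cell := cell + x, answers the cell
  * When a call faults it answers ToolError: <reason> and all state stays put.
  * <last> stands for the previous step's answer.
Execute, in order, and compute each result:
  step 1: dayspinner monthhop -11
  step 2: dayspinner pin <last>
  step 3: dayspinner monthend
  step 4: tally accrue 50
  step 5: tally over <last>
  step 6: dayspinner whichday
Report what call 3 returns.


Answer: 1850-12-31

Derivation:
Do: dayspinner monthhop[n→-11]
See: 1850-12-11
Do: dayspinner pin[d→<last>]
See: 1850-12-11
Do: dayspinner monthend[]
See: 1850-12-31
Do: tally accrue[x→50]
See: 50
Do: tally over[x→<last>]
See: 1
Do: dayspinner whichday[]
See: Tuesday


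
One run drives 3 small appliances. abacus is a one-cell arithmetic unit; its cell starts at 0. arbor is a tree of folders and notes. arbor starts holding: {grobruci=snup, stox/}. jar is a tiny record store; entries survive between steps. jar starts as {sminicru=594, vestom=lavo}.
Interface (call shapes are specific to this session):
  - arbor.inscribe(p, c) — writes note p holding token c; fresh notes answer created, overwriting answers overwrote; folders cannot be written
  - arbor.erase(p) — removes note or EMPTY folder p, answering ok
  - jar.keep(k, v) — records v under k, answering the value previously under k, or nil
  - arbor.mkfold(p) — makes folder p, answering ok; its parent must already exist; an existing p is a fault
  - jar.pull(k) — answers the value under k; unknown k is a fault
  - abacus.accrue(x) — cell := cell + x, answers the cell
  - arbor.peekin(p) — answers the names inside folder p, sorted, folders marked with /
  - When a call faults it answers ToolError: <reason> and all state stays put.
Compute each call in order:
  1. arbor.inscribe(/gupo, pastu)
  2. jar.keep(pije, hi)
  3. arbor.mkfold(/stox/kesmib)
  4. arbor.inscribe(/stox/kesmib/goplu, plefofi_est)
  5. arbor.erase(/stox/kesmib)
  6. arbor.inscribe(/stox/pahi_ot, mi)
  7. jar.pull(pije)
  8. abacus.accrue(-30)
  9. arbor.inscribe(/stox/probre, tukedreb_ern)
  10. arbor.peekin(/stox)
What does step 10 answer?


Answer: [kesmib/, pahi_ot, probre]

Derivation:
;; 1. inscribe(p='/gupo', c='pastu') => created
;; 2. keep(k='pije', v='hi') => nil
;; 3. mkfold(p='/stox/kesmib') => ok
;; 4. inscribe(p='/stox/kesmib/goplu', c='plefofi_est') => created
;; 5. erase(p='/stox/kesmib') => ToolError: not empty
;; 6. inscribe(p='/stox/pahi_ot', c='mi') => created
;; 7. pull(k='pije') => hi
;; 8. accrue(x='-30') => -30
;; 9. inscribe(p='/stox/probre', c='tukedreb_ern') => created
;; 10. peekin(p='/stox') => [kesmib/, pahi_ot, probre]


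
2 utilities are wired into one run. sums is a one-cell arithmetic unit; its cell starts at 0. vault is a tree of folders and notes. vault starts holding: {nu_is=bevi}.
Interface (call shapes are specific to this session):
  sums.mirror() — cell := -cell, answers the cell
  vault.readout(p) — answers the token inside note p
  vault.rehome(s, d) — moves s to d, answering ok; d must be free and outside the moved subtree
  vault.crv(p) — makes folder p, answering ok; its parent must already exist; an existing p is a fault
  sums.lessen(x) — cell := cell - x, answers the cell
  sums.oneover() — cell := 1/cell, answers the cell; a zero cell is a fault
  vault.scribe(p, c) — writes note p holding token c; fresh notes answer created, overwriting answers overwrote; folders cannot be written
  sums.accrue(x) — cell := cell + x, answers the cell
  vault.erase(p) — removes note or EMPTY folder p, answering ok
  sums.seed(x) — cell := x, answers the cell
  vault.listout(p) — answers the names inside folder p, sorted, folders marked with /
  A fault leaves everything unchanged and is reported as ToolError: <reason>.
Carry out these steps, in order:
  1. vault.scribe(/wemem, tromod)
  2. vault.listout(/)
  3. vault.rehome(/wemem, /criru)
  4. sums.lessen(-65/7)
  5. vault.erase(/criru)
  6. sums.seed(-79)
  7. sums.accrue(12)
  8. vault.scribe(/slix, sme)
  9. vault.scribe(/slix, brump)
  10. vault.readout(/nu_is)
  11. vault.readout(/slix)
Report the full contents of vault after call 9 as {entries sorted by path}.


I use vault.scribe using p='/wemem', c='tromod', and get created.
Then vault.listout using p='/', and get [nu_is, wemem].
I try vault.rehome using s='/wemem', d='/criru', and see ok.
Invoking sums.lessen using x='-65/7', giving 65/7.
I call vault.erase using p='/criru', → ok.
Using sums.seed using x='-79', — result: -79.
I call sums.accrue using x='12', and observe -67.
Now I run vault.scribe using p='/slix', c='sme', — result: created.
I use vault.scribe using p='/slix', c='brump', and get overwrote.
Next I call vault.readout using p='/nu_is', and see bevi.
Now I run vault.readout using p='/slix', giving brump.

Answer: {nu_is=bevi, slix=brump}


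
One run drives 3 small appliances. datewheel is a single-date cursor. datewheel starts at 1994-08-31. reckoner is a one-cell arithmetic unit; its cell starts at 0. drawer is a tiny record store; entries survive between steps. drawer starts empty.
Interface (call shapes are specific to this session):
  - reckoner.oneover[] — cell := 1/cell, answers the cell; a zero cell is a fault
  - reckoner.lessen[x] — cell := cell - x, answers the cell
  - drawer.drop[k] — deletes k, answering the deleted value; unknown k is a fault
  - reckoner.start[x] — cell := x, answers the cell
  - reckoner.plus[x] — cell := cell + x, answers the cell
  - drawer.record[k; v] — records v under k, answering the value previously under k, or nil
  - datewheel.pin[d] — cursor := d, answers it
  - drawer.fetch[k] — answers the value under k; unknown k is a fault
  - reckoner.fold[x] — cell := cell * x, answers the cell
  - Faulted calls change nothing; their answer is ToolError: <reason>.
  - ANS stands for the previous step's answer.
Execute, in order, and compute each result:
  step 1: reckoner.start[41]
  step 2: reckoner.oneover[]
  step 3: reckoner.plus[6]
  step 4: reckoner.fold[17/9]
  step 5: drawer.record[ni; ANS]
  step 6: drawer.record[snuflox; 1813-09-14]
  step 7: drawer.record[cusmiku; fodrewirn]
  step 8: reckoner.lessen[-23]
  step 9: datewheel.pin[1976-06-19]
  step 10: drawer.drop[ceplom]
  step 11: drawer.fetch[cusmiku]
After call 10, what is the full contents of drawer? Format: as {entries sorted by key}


// 1. start(41) -> 41
// 2. oneover() -> 1/41
// 3. plus(6) -> 247/41
// 4. fold(17/9) -> 4199/369
// 5. record(ni, ANS) -> nil
// 6. record(snuflox, 1813-09-14) -> nil
// 7. record(cusmiku, fodrewirn) -> nil
// 8. lessen(-23) -> 12686/369
// 9. pin(1976-06-19) -> 1976-06-19
// 10. drop(ceplom) -> ToolError: no such key ceplom
// 11. fetch(cusmiku) -> fodrewirn

Answer: {cusmiku=fodrewirn, ni=4199/369, snuflox=1813-09-14}


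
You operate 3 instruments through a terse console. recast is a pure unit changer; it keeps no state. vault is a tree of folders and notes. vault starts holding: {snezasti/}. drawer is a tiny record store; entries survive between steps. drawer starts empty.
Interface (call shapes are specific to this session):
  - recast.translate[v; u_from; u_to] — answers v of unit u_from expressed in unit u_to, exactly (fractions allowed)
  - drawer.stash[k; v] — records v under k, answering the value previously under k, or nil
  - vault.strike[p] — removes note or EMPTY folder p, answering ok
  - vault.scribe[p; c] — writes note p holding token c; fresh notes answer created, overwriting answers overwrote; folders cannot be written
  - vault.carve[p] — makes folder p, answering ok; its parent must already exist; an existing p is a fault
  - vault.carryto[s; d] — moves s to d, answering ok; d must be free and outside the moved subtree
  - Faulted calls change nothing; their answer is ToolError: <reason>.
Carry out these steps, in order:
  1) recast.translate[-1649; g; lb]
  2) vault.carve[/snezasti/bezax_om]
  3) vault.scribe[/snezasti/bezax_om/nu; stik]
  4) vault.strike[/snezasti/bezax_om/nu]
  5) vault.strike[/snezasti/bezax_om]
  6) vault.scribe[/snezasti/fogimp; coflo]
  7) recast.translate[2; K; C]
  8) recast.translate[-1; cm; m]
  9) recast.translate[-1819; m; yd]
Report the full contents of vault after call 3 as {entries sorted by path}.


Answer: {snezasti/, snezasti/bezax_om/, snezasti/bezax_om/nu=stik}

Derivation:
-- translate(v: -1649, u_from: g, u_to: lb) : -1700000/467621
-- carve(p: /snezasti/bezax_om) : ok
-- scribe(p: /snezasti/bezax_om/nu, c: stik) : created
-- strike(p: /snezasti/bezax_om/nu) : ok
-- strike(p: /snezasti/bezax_om) : ok
-- scribe(p: /snezasti/fogimp, c: coflo) : created
-- translate(v: 2, u_from: K, u_to: C) : -5423/20
-- translate(v: -1, u_from: cm, u_to: m) : -1/100
-- translate(v: -1819, u_from: m, u_to: yd) : -2273750/1143


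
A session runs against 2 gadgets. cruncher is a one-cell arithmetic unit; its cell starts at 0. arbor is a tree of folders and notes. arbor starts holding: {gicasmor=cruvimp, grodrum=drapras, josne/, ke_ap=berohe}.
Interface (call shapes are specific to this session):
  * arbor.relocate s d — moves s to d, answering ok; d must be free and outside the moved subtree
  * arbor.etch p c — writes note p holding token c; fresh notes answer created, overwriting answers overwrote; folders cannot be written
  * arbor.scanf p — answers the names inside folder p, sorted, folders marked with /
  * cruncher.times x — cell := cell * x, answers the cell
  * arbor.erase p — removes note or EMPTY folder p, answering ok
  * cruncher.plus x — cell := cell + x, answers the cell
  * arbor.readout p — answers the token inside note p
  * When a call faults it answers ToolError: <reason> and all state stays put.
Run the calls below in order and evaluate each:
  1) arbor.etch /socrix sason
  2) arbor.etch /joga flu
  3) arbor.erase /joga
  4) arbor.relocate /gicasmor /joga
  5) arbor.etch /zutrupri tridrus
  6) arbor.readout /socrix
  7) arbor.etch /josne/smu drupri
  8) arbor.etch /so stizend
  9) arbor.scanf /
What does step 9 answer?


→ etch(p→/socrix, c→sason)
← created
→ etch(p→/joga, c→flu)
← created
→ erase(p→/joga)
← ok
→ relocate(s→/gicasmor, d→/joga)
← ok
→ etch(p→/zutrupri, c→tridrus)
← created
→ readout(p→/socrix)
← sason
→ etch(p→/josne/smu, c→drupri)
← created
→ etch(p→/so, c→stizend)
← created
→ scanf(p→/)
← [grodrum, joga, josne/, ke_ap, so, socrix, zutrupri]

Answer: [grodrum, joga, josne/, ke_ap, so, socrix, zutrupri]
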